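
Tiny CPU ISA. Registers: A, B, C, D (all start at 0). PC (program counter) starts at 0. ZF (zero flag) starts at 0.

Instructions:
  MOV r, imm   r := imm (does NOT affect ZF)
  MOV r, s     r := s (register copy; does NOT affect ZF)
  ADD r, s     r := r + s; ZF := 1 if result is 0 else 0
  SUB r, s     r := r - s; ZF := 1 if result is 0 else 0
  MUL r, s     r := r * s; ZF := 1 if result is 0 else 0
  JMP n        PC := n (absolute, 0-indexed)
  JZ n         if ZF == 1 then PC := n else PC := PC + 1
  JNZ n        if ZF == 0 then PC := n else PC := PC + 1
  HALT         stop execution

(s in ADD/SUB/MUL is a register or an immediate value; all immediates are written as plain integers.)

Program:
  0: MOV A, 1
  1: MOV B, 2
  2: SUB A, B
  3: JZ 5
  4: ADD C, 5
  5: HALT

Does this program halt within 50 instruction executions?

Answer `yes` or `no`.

Step 1: PC=0 exec 'MOV A, 1'. After: A=1 B=0 C=0 D=0 ZF=0 PC=1
Step 2: PC=1 exec 'MOV B, 2'. After: A=1 B=2 C=0 D=0 ZF=0 PC=2
Step 3: PC=2 exec 'SUB A, B'. After: A=-1 B=2 C=0 D=0 ZF=0 PC=3
Step 4: PC=3 exec 'JZ 5'. After: A=-1 B=2 C=0 D=0 ZF=0 PC=4
Step 5: PC=4 exec 'ADD C, 5'. After: A=-1 B=2 C=5 D=0 ZF=0 PC=5
Step 6: PC=5 exec 'HALT'. After: A=-1 B=2 C=5 D=0 ZF=0 PC=5 HALTED

Answer: yes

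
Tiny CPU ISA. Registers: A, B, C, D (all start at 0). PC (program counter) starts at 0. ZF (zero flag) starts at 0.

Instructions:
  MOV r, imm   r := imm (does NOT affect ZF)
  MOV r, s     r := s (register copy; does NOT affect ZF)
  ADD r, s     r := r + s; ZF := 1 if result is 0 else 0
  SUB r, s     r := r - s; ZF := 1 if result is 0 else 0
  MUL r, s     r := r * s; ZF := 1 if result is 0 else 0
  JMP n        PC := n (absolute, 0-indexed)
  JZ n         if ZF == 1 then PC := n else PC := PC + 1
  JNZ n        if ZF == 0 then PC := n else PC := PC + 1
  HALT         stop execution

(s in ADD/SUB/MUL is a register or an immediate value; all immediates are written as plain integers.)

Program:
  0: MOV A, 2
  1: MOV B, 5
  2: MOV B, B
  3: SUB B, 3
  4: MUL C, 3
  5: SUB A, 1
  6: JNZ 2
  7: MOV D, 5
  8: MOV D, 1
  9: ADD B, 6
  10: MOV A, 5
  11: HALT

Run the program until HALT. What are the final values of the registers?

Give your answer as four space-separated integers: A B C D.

Step 1: PC=0 exec 'MOV A, 2'. After: A=2 B=0 C=0 D=0 ZF=0 PC=1
Step 2: PC=1 exec 'MOV B, 5'. After: A=2 B=5 C=0 D=0 ZF=0 PC=2
Step 3: PC=2 exec 'MOV B, B'. After: A=2 B=5 C=0 D=0 ZF=0 PC=3
Step 4: PC=3 exec 'SUB B, 3'. After: A=2 B=2 C=0 D=0 ZF=0 PC=4
Step 5: PC=4 exec 'MUL C, 3'. After: A=2 B=2 C=0 D=0 ZF=1 PC=5
Step 6: PC=5 exec 'SUB A, 1'. After: A=1 B=2 C=0 D=0 ZF=0 PC=6
Step 7: PC=6 exec 'JNZ 2'. After: A=1 B=2 C=0 D=0 ZF=0 PC=2
Step 8: PC=2 exec 'MOV B, B'. After: A=1 B=2 C=0 D=0 ZF=0 PC=3
Step 9: PC=3 exec 'SUB B, 3'. After: A=1 B=-1 C=0 D=0 ZF=0 PC=4
Step 10: PC=4 exec 'MUL C, 3'. After: A=1 B=-1 C=0 D=0 ZF=1 PC=5
Step 11: PC=5 exec 'SUB A, 1'. After: A=0 B=-1 C=0 D=0 ZF=1 PC=6
Step 12: PC=6 exec 'JNZ 2'. After: A=0 B=-1 C=0 D=0 ZF=1 PC=7
Step 13: PC=7 exec 'MOV D, 5'. After: A=0 B=-1 C=0 D=5 ZF=1 PC=8
Step 14: PC=8 exec 'MOV D, 1'. After: A=0 B=-1 C=0 D=1 ZF=1 PC=9
Step 15: PC=9 exec 'ADD B, 6'. After: A=0 B=5 C=0 D=1 ZF=0 PC=10
Step 16: PC=10 exec 'MOV A, 5'. After: A=5 B=5 C=0 D=1 ZF=0 PC=11
Step 17: PC=11 exec 'HALT'. After: A=5 B=5 C=0 D=1 ZF=0 PC=11 HALTED

Answer: 5 5 0 1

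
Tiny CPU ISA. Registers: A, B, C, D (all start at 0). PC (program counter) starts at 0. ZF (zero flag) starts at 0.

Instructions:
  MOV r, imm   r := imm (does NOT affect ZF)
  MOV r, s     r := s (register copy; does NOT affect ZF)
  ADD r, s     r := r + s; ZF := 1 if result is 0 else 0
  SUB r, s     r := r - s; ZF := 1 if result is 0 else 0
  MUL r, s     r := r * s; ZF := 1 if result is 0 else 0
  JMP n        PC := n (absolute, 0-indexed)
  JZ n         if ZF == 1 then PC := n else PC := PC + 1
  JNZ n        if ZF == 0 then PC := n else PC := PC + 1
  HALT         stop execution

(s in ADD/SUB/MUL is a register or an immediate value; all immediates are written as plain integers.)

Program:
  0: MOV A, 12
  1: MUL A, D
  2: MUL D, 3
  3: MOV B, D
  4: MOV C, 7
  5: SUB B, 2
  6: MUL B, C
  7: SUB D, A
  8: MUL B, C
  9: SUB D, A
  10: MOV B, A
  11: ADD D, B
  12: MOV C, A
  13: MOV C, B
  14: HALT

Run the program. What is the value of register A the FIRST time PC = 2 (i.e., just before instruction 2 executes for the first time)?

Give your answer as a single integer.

Step 1: PC=0 exec 'MOV A, 12'. After: A=12 B=0 C=0 D=0 ZF=0 PC=1
Step 2: PC=1 exec 'MUL A, D'. After: A=0 B=0 C=0 D=0 ZF=1 PC=2
First time PC=2: A=0

0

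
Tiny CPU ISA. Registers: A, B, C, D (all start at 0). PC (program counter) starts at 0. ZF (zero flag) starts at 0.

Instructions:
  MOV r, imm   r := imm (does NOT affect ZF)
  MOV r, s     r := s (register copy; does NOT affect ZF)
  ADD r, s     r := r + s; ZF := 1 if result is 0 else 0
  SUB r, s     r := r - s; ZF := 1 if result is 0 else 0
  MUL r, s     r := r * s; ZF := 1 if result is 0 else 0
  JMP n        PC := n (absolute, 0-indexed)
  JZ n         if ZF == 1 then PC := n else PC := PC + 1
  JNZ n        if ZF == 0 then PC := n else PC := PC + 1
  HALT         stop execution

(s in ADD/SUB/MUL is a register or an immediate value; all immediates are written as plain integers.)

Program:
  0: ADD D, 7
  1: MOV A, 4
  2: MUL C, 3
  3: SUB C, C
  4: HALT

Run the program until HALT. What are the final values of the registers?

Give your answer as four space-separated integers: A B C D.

Step 1: PC=0 exec 'ADD D, 7'. After: A=0 B=0 C=0 D=7 ZF=0 PC=1
Step 2: PC=1 exec 'MOV A, 4'. After: A=4 B=0 C=0 D=7 ZF=0 PC=2
Step 3: PC=2 exec 'MUL C, 3'. After: A=4 B=0 C=0 D=7 ZF=1 PC=3
Step 4: PC=3 exec 'SUB C, C'. After: A=4 B=0 C=0 D=7 ZF=1 PC=4
Step 5: PC=4 exec 'HALT'. After: A=4 B=0 C=0 D=7 ZF=1 PC=4 HALTED

Answer: 4 0 0 7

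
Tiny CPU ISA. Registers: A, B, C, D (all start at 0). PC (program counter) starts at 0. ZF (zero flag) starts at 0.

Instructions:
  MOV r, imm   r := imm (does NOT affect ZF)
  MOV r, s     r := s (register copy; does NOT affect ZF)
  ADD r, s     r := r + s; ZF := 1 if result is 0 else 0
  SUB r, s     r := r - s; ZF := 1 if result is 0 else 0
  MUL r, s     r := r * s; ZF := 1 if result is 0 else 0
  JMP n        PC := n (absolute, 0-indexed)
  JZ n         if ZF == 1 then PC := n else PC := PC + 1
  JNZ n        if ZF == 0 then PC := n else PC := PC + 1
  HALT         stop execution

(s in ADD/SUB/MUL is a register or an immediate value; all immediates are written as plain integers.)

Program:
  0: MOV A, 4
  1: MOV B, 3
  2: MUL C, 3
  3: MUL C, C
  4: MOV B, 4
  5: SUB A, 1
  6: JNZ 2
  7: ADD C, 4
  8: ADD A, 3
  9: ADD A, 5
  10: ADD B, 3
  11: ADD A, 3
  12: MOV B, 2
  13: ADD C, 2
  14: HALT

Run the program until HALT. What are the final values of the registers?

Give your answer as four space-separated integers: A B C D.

Answer: 11 2 6 0

Derivation:
Step 1: PC=0 exec 'MOV A, 4'. After: A=4 B=0 C=0 D=0 ZF=0 PC=1
Step 2: PC=1 exec 'MOV B, 3'. After: A=4 B=3 C=0 D=0 ZF=0 PC=2
Step 3: PC=2 exec 'MUL C, 3'. After: A=4 B=3 C=0 D=0 ZF=1 PC=3
Step 4: PC=3 exec 'MUL C, C'. After: A=4 B=3 C=0 D=0 ZF=1 PC=4
Step 5: PC=4 exec 'MOV B, 4'. After: A=4 B=4 C=0 D=0 ZF=1 PC=5
Step 6: PC=5 exec 'SUB A, 1'. After: A=3 B=4 C=0 D=0 ZF=0 PC=6
Step 7: PC=6 exec 'JNZ 2'. After: A=3 B=4 C=0 D=0 ZF=0 PC=2
Step 8: PC=2 exec 'MUL C, 3'. After: A=3 B=4 C=0 D=0 ZF=1 PC=3
Step 9: PC=3 exec 'MUL C, C'. After: A=3 B=4 C=0 D=0 ZF=1 PC=4
Step 10: PC=4 exec 'MOV B, 4'. After: A=3 B=4 C=0 D=0 ZF=1 PC=5
Step 11: PC=5 exec 'SUB A, 1'. After: A=2 B=4 C=0 D=0 ZF=0 PC=6
Step 12: PC=6 exec 'JNZ 2'. After: A=2 B=4 C=0 D=0 ZF=0 PC=2
Step 13: PC=2 exec 'MUL C, 3'. After: A=2 B=4 C=0 D=0 ZF=1 PC=3
Step 14: PC=3 exec 'MUL C, C'. After: A=2 B=4 C=0 D=0 ZF=1 PC=4
Step 15: PC=4 exec 'MOV B, 4'. After: A=2 B=4 C=0 D=0 ZF=1 PC=5
Step 16: PC=5 exec 'SUB A, 1'. After: A=1 B=4 C=0 D=0 ZF=0 PC=6
Step 17: PC=6 exec 'JNZ 2'. After: A=1 B=4 C=0 D=0 ZF=0 PC=2
Step 18: PC=2 exec 'MUL C, 3'. After: A=1 B=4 C=0 D=0 ZF=1 PC=3
Step 19: PC=3 exec 'MUL C, C'. After: A=1 B=4 C=0 D=0 ZF=1 PC=4
Step 20: PC=4 exec 'MOV B, 4'. After: A=1 B=4 C=0 D=0 ZF=1 PC=5
Step 21: PC=5 exec 'SUB A, 1'. After: A=0 B=4 C=0 D=0 ZF=1 PC=6
Step 22: PC=6 exec 'JNZ 2'. After: A=0 B=4 C=0 D=0 ZF=1 PC=7
Step 23: PC=7 exec 'ADD C, 4'. After: A=0 B=4 C=4 D=0 ZF=0 PC=8
Step 24: PC=8 exec 'ADD A, 3'. After: A=3 B=4 C=4 D=0 ZF=0 PC=9
Step 25: PC=9 exec 'ADD A, 5'. After: A=8 B=4 C=4 D=0 ZF=0 PC=10
Step 26: PC=10 exec 'ADD B, 3'. After: A=8 B=7 C=4 D=0 ZF=0 PC=11
Step 27: PC=11 exec 'ADD A, 3'. After: A=11 B=7 C=4 D=0 ZF=0 PC=12
Step 28: PC=12 exec 'MOV B, 2'. After: A=11 B=2 C=4 D=0 ZF=0 PC=13
Step 29: PC=13 exec 'ADD C, 2'. After: A=11 B=2 C=6 D=0 ZF=0 PC=14
Step 30: PC=14 exec 'HALT'. After: A=11 B=2 C=6 D=0 ZF=0 PC=14 HALTED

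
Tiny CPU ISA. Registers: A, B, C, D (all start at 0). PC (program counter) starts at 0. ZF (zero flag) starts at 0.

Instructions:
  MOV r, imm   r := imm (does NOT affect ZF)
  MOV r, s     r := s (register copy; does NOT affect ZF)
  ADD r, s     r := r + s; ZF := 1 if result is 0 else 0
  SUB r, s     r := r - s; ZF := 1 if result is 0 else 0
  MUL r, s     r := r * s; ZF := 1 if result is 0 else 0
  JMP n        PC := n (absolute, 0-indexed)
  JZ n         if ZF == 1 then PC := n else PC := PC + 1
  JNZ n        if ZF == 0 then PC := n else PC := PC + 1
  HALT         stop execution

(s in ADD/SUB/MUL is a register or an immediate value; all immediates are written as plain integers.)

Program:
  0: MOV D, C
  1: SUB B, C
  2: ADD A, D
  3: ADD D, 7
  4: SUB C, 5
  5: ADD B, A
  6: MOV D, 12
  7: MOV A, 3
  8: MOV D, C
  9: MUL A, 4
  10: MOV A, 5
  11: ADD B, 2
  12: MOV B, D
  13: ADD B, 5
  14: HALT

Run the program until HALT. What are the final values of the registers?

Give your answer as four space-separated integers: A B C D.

Step 1: PC=0 exec 'MOV D, C'. After: A=0 B=0 C=0 D=0 ZF=0 PC=1
Step 2: PC=1 exec 'SUB B, C'. After: A=0 B=0 C=0 D=0 ZF=1 PC=2
Step 3: PC=2 exec 'ADD A, D'. After: A=0 B=0 C=0 D=0 ZF=1 PC=3
Step 4: PC=3 exec 'ADD D, 7'. After: A=0 B=0 C=0 D=7 ZF=0 PC=4
Step 5: PC=4 exec 'SUB C, 5'. After: A=0 B=0 C=-5 D=7 ZF=0 PC=5
Step 6: PC=5 exec 'ADD B, A'. After: A=0 B=0 C=-5 D=7 ZF=1 PC=6
Step 7: PC=6 exec 'MOV D, 12'. After: A=0 B=0 C=-5 D=12 ZF=1 PC=7
Step 8: PC=7 exec 'MOV A, 3'. After: A=3 B=0 C=-5 D=12 ZF=1 PC=8
Step 9: PC=8 exec 'MOV D, C'. After: A=3 B=0 C=-5 D=-5 ZF=1 PC=9
Step 10: PC=9 exec 'MUL A, 4'. After: A=12 B=0 C=-5 D=-5 ZF=0 PC=10
Step 11: PC=10 exec 'MOV A, 5'. After: A=5 B=0 C=-5 D=-5 ZF=0 PC=11
Step 12: PC=11 exec 'ADD B, 2'. After: A=5 B=2 C=-5 D=-5 ZF=0 PC=12
Step 13: PC=12 exec 'MOV B, D'. After: A=5 B=-5 C=-5 D=-5 ZF=0 PC=13
Step 14: PC=13 exec 'ADD B, 5'. After: A=5 B=0 C=-5 D=-5 ZF=1 PC=14
Step 15: PC=14 exec 'HALT'. After: A=5 B=0 C=-5 D=-5 ZF=1 PC=14 HALTED

Answer: 5 0 -5 -5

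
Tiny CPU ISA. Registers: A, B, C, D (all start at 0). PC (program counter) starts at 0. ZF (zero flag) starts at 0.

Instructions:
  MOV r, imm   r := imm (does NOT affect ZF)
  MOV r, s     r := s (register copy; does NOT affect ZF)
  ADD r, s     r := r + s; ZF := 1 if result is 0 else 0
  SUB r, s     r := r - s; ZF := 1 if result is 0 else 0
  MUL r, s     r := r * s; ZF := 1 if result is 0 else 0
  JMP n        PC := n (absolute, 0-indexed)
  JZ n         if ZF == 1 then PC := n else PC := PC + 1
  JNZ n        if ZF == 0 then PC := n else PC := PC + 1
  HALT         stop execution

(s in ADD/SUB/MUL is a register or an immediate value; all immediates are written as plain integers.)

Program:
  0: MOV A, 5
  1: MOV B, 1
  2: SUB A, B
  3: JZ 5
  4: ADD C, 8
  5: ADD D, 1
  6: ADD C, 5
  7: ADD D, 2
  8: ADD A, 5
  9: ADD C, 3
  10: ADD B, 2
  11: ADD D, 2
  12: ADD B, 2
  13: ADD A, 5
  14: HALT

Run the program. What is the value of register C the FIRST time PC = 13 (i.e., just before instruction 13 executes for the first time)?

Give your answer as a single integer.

Step 1: PC=0 exec 'MOV A, 5'. After: A=5 B=0 C=0 D=0 ZF=0 PC=1
Step 2: PC=1 exec 'MOV B, 1'. After: A=5 B=1 C=0 D=0 ZF=0 PC=2
Step 3: PC=2 exec 'SUB A, B'. After: A=4 B=1 C=0 D=0 ZF=0 PC=3
Step 4: PC=3 exec 'JZ 5'. After: A=4 B=1 C=0 D=0 ZF=0 PC=4
Step 5: PC=4 exec 'ADD C, 8'. After: A=4 B=1 C=8 D=0 ZF=0 PC=5
Step 6: PC=5 exec 'ADD D, 1'. After: A=4 B=1 C=8 D=1 ZF=0 PC=6
Step 7: PC=6 exec 'ADD C, 5'. After: A=4 B=1 C=13 D=1 ZF=0 PC=7
Step 8: PC=7 exec 'ADD D, 2'. After: A=4 B=1 C=13 D=3 ZF=0 PC=8
Step 9: PC=8 exec 'ADD A, 5'. After: A=9 B=1 C=13 D=3 ZF=0 PC=9
Step 10: PC=9 exec 'ADD C, 3'. After: A=9 B=1 C=16 D=3 ZF=0 PC=10
Step 11: PC=10 exec 'ADD B, 2'. After: A=9 B=3 C=16 D=3 ZF=0 PC=11
Step 12: PC=11 exec 'ADD D, 2'. After: A=9 B=3 C=16 D=5 ZF=0 PC=12
Step 13: PC=12 exec 'ADD B, 2'. After: A=9 B=5 C=16 D=5 ZF=0 PC=13
First time PC=13: C=16

16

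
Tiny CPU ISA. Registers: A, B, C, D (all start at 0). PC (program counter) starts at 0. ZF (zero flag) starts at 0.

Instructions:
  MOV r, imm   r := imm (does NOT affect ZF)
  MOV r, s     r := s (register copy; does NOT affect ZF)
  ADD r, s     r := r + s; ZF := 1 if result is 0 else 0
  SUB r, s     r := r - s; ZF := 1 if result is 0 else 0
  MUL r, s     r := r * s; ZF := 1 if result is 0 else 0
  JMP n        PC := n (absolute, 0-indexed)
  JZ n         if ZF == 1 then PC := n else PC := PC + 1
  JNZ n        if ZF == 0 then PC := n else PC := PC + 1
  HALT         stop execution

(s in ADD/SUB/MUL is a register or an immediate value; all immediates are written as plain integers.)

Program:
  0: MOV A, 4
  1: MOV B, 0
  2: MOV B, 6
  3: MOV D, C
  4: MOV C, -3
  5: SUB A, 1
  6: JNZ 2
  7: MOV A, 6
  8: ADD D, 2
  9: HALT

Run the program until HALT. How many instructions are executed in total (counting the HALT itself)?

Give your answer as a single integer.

Step 1: PC=0 exec 'MOV A, 4'. After: A=4 B=0 C=0 D=0 ZF=0 PC=1
Step 2: PC=1 exec 'MOV B, 0'. After: A=4 B=0 C=0 D=0 ZF=0 PC=2
Step 3: PC=2 exec 'MOV B, 6'. After: A=4 B=6 C=0 D=0 ZF=0 PC=3
Step 4: PC=3 exec 'MOV D, C'. After: A=4 B=6 C=0 D=0 ZF=0 PC=4
Step 5: PC=4 exec 'MOV C, -3'. After: A=4 B=6 C=-3 D=0 ZF=0 PC=5
Step 6: PC=5 exec 'SUB A, 1'. After: A=3 B=6 C=-3 D=0 ZF=0 PC=6
Step 7: PC=6 exec 'JNZ 2'. After: A=3 B=6 C=-3 D=0 ZF=0 PC=2
Step 8: PC=2 exec 'MOV B, 6'. After: A=3 B=6 C=-3 D=0 ZF=0 PC=3
Step 9: PC=3 exec 'MOV D, C'. After: A=3 B=6 C=-3 D=-3 ZF=0 PC=4
Step 10: PC=4 exec 'MOV C, -3'. After: A=3 B=6 C=-3 D=-3 ZF=0 PC=5
Step 11: PC=5 exec 'SUB A, 1'. After: A=2 B=6 C=-3 D=-3 ZF=0 PC=6
Step 12: PC=6 exec 'JNZ 2'. After: A=2 B=6 C=-3 D=-3 ZF=0 PC=2
Step 13: PC=2 exec 'MOV B, 6'. After: A=2 B=6 C=-3 D=-3 ZF=0 PC=3
Step 14: PC=3 exec 'MOV D, C'. After: A=2 B=6 C=-3 D=-3 ZF=0 PC=4
Step 15: PC=4 exec 'MOV C, -3'. After: A=2 B=6 C=-3 D=-3 ZF=0 PC=5
Step 16: PC=5 exec 'SUB A, 1'. After: A=1 B=6 C=-3 D=-3 ZF=0 PC=6
Step 17: PC=6 exec 'JNZ 2'. After: A=1 B=6 C=-3 D=-3 ZF=0 PC=2
Step 18: PC=2 exec 'MOV B, 6'. After: A=1 B=6 C=-3 D=-3 ZF=0 PC=3
Step 19: PC=3 exec 'MOV D, C'. After: A=1 B=6 C=-3 D=-3 ZF=0 PC=4
Step 20: PC=4 exec 'MOV C, -3'. After: A=1 B=6 C=-3 D=-3 ZF=0 PC=5
Step 21: PC=5 exec 'SUB A, 1'. After: A=0 B=6 C=-3 D=-3 ZF=1 PC=6
Step 22: PC=6 exec 'JNZ 2'. After: A=0 B=6 C=-3 D=-3 ZF=1 PC=7
Step 23: PC=7 exec 'MOV A, 6'. After: A=6 B=6 C=-3 D=-3 ZF=1 PC=8
Step 24: PC=8 exec 'ADD D, 2'. After: A=6 B=6 C=-3 D=-1 ZF=0 PC=9
Step 25: PC=9 exec 'HALT'. After: A=6 B=6 C=-3 D=-1 ZF=0 PC=9 HALTED
Total instructions executed: 25

Answer: 25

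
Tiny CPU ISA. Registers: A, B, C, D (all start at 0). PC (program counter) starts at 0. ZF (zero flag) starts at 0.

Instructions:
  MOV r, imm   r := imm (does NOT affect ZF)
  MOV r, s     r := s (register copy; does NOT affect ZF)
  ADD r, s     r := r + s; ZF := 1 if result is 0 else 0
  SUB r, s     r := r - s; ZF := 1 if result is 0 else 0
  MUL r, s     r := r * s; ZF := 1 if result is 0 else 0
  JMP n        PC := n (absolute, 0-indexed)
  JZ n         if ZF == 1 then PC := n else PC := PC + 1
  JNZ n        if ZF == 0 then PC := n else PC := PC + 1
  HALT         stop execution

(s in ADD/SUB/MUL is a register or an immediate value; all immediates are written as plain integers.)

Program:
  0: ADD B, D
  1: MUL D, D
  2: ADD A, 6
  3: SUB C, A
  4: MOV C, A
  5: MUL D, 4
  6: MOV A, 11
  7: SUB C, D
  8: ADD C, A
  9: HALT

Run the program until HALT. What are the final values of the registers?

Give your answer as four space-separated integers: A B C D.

Answer: 11 0 17 0

Derivation:
Step 1: PC=0 exec 'ADD B, D'. After: A=0 B=0 C=0 D=0 ZF=1 PC=1
Step 2: PC=1 exec 'MUL D, D'. After: A=0 B=0 C=0 D=0 ZF=1 PC=2
Step 3: PC=2 exec 'ADD A, 6'. After: A=6 B=0 C=0 D=0 ZF=0 PC=3
Step 4: PC=3 exec 'SUB C, A'. After: A=6 B=0 C=-6 D=0 ZF=0 PC=4
Step 5: PC=4 exec 'MOV C, A'. After: A=6 B=0 C=6 D=0 ZF=0 PC=5
Step 6: PC=5 exec 'MUL D, 4'. After: A=6 B=0 C=6 D=0 ZF=1 PC=6
Step 7: PC=6 exec 'MOV A, 11'. After: A=11 B=0 C=6 D=0 ZF=1 PC=7
Step 8: PC=7 exec 'SUB C, D'. After: A=11 B=0 C=6 D=0 ZF=0 PC=8
Step 9: PC=8 exec 'ADD C, A'. After: A=11 B=0 C=17 D=0 ZF=0 PC=9
Step 10: PC=9 exec 'HALT'. After: A=11 B=0 C=17 D=0 ZF=0 PC=9 HALTED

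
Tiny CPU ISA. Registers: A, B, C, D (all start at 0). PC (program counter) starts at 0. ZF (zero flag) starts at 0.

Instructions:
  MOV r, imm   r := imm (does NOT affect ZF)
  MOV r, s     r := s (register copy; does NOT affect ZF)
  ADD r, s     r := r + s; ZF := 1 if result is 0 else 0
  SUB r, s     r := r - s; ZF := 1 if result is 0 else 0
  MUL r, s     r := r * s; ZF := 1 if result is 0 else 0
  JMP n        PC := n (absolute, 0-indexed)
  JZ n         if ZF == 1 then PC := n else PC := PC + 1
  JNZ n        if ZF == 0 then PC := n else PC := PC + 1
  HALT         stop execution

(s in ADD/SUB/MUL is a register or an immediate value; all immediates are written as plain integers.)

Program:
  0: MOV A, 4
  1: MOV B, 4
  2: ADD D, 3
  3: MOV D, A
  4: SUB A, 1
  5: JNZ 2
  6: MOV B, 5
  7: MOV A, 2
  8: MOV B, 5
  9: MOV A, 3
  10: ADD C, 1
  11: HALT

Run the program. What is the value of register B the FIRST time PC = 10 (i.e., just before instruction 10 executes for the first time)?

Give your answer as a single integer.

Step 1: PC=0 exec 'MOV A, 4'. After: A=4 B=0 C=0 D=0 ZF=0 PC=1
Step 2: PC=1 exec 'MOV B, 4'. After: A=4 B=4 C=0 D=0 ZF=0 PC=2
Step 3: PC=2 exec 'ADD D, 3'. After: A=4 B=4 C=0 D=3 ZF=0 PC=3
Step 4: PC=3 exec 'MOV D, A'. After: A=4 B=4 C=0 D=4 ZF=0 PC=4
Step 5: PC=4 exec 'SUB A, 1'. After: A=3 B=4 C=0 D=4 ZF=0 PC=5
Step 6: PC=5 exec 'JNZ 2'. After: A=3 B=4 C=0 D=4 ZF=0 PC=2
Step 7: PC=2 exec 'ADD D, 3'. After: A=3 B=4 C=0 D=7 ZF=0 PC=3
Step 8: PC=3 exec 'MOV D, A'. After: A=3 B=4 C=0 D=3 ZF=0 PC=4
Step 9: PC=4 exec 'SUB A, 1'. After: A=2 B=4 C=0 D=3 ZF=0 PC=5
Step 10: PC=5 exec 'JNZ 2'. After: A=2 B=4 C=0 D=3 ZF=0 PC=2
Step 11: PC=2 exec 'ADD D, 3'. After: A=2 B=4 C=0 D=6 ZF=0 PC=3
Step 12: PC=3 exec 'MOV D, A'. After: A=2 B=4 C=0 D=2 ZF=0 PC=4
Step 13: PC=4 exec 'SUB A, 1'. After: A=1 B=4 C=0 D=2 ZF=0 PC=5
Step 14: PC=5 exec 'JNZ 2'. After: A=1 B=4 C=0 D=2 ZF=0 PC=2
Step 15: PC=2 exec 'ADD D, 3'. After: A=1 B=4 C=0 D=5 ZF=0 PC=3
Step 16: PC=3 exec 'MOV D, A'. After: A=1 B=4 C=0 D=1 ZF=0 PC=4
Step 17: PC=4 exec 'SUB A, 1'. After: A=0 B=4 C=0 D=1 ZF=1 PC=5
Step 18: PC=5 exec 'JNZ 2'. After: A=0 B=4 C=0 D=1 ZF=1 PC=6
Step 19: PC=6 exec 'MOV B, 5'. After: A=0 B=5 C=0 D=1 ZF=1 PC=7
Step 20: PC=7 exec 'MOV A, 2'. After: A=2 B=5 C=0 D=1 ZF=1 PC=8
Step 21: PC=8 exec 'MOV B, 5'. After: A=2 B=5 C=0 D=1 ZF=1 PC=9
Step 22: PC=9 exec 'MOV A, 3'. After: A=3 B=5 C=0 D=1 ZF=1 PC=10
First time PC=10: B=5

5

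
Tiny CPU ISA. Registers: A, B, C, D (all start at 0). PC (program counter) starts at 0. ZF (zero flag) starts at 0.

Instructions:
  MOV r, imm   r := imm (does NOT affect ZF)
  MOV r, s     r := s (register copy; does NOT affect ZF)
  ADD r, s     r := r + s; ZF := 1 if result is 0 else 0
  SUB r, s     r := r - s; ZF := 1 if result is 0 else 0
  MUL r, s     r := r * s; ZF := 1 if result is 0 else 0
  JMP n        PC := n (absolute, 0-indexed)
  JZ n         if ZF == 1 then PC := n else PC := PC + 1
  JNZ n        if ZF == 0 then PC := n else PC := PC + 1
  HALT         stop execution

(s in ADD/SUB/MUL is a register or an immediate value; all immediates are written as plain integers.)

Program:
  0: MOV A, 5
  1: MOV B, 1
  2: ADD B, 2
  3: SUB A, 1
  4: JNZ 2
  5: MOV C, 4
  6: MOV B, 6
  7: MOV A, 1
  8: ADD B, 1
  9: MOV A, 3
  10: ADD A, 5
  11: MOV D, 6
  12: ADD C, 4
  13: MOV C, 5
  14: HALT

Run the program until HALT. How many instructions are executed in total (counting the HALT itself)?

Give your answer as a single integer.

Answer: 27

Derivation:
Step 1: PC=0 exec 'MOV A, 5'. After: A=5 B=0 C=0 D=0 ZF=0 PC=1
Step 2: PC=1 exec 'MOV B, 1'. After: A=5 B=1 C=0 D=0 ZF=0 PC=2
Step 3: PC=2 exec 'ADD B, 2'. After: A=5 B=3 C=0 D=0 ZF=0 PC=3
Step 4: PC=3 exec 'SUB A, 1'. After: A=4 B=3 C=0 D=0 ZF=0 PC=4
Step 5: PC=4 exec 'JNZ 2'. After: A=4 B=3 C=0 D=0 ZF=0 PC=2
Step 6: PC=2 exec 'ADD B, 2'. After: A=4 B=5 C=0 D=0 ZF=0 PC=3
Step 7: PC=3 exec 'SUB A, 1'. After: A=3 B=5 C=0 D=0 ZF=0 PC=4
Step 8: PC=4 exec 'JNZ 2'. After: A=3 B=5 C=0 D=0 ZF=0 PC=2
Step 9: PC=2 exec 'ADD B, 2'. After: A=3 B=7 C=0 D=0 ZF=0 PC=3
Step 10: PC=3 exec 'SUB A, 1'. After: A=2 B=7 C=0 D=0 ZF=0 PC=4
Step 11: PC=4 exec 'JNZ 2'. After: A=2 B=7 C=0 D=0 ZF=0 PC=2
Step 12: PC=2 exec 'ADD B, 2'. After: A=2 B=9 C=0 D=0 ZF=0 PC=3
Step 13: PC=3 exec 'SUB A, 1'. After: A=1 B=9 C=0 D=0 ZF=0 PC=4
Step 14: PC=4 exec 'JNZ 2'. After: A=1 B=9 C=0 D=0 ZF=0 PC=2
Step 15: PC=2 exec 'ADD B, 2'. After: A=1 B=11 C=0 D=0 ZF=0 PC=3
Step 16: PC=3 exec 'SUB A, 1'. After: A=0 B=11 C=0 D=0 ZF=1 PC=4
Step 17: PC=4 exec 'JNZ 2'. After: A=0 B=11 C=0 D=0 ZF=1 PC=5
Step 18: PC=5 exec 'MOV C, 4'. After: A=0 B=11 C=4 D=0 ZF=1 PC=6
Step 19: PC=6 exec 'MOV B, 6'. After: A=0 B=6 C=4 D=0 ZF=1 PC=7
Step 20: PC=7 exec 'MOV A, 1'. After: A=1 B=6 C=4 D=0 ZF=1 PC=8
Step 21: PC=8 exec 'ADD B, 1'. After: A=1 B=7 C=4 D=0 ZF=0 PC=9
Step 22: PC=9 exec 'MOV A, 3'. After: A=3 B=7 C=4 D=0 ZF=0 PC=10
Step 23: PC=10 exec 'ADD A, 5'. After: A=8 B=7 C=4 D=0 ZF=0 PC=11
Step 24: PC=11 exec 'MOV D, 6'. After: A=8 B=7 C=4 D=6 ZF=0 PC=12
Step 25: PC=12 exec 'ADD C, 4'. After: A=8 B=7 C=8 D=6 ZF=0 PC=13
Step 26: PC=13 exec 'MOV C, 5'. After: A=8 B=7 C=5 D=6 ZF=0 PC=14
Step 27: PC=14 exec 'HALT'. After: A=8 B=7 C=5 D=6 ZF=0 PC=14 HALTED
Total instructions executed: 27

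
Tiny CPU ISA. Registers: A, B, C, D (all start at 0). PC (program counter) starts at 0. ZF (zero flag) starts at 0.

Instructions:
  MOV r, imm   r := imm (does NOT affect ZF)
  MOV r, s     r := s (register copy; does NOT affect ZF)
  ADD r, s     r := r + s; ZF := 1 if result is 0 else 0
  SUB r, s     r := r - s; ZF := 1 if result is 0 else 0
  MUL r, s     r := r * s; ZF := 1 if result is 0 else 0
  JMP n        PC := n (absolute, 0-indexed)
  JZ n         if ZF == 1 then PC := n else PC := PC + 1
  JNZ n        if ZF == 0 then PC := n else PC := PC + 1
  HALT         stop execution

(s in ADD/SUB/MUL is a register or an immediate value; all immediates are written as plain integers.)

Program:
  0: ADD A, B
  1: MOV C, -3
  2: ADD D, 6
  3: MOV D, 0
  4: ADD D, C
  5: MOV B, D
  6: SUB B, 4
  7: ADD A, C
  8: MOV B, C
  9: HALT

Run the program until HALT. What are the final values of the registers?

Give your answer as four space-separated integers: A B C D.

Step 1: PC=0 exec 'ADD A, B'. After: A=0 B=0 C=0 D=0 ZF=1 PC=1
Step 2: PC=1 exec 'MOV C, -3'. After: A=0 B=0 C=-3 D=0 ZF=1 PC=2
Step 3: PC=2 exec 'ADD D, 6'. After: A=0 B=0 C=-3 D=6 ZF=0 PC=3
Step 4: PC=3 exec 'MOV D, 0'. After: A=0 B=0 C=-3 D=0 ZF=0 PC=4
Step 5: PC=4 exec 'ADD D, C'. After: A=0 B=0 C=-3 D=-3 ZF=0 PC=5
Step 6: PC=5 exec 'MOV B, D'. After: A=0 B=-3 C=-3 D=-3 ZF=0 PC=6
Step 7: PC=6 exec 'SUB B, 4'. After: A=0 B=-7 C=-3 D=-3 ZF=0 PC=7
Step 8: PC=7 exec 'ADD A, C'. After: A=-3 B=-7 C=-3 D=-3 ZF=0 PC=8
Step 9: PC=8 exec 'MOV B, C'. After: A=-3 B=-3 C=-3 D=-3 ZF=0 PC=9
Step 10: PC=9 exec 'HALT'. After: A=-3 B=-3 C=-3 D=-3 ZF=0 PC=9 HALTED

Answer: -3 -3 -3 -3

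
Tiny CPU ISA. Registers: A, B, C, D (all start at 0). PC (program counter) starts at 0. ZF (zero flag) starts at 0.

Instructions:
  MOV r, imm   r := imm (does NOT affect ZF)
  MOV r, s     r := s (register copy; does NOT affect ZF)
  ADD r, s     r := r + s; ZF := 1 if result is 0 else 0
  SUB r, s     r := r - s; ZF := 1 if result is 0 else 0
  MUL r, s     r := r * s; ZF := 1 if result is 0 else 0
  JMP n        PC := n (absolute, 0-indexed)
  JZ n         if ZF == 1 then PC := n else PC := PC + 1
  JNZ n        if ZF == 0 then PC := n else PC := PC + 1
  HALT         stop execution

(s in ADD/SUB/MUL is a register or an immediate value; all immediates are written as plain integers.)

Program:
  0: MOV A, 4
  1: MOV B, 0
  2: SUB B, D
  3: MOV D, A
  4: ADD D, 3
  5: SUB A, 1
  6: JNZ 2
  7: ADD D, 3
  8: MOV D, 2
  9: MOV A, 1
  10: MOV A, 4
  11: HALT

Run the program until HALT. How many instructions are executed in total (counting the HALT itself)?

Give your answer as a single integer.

Answer: 27

Derivation:
Step 1: PC=0 exec 'MOV A, 4'. After: A=4 B=0 C=0 D=0 ZF=0 PC=1
Step 2: PC=1 exec 'MOV B, 0'. After: A=4 B=0 C=0 D=0 ZF=0 PC=2
Step 3: PC=2 exec 'SUB B, D'. After: A=4 B=0 C=0 D=0 ZF=1 PC=3
Step 4: PC=3 exec 'MOV D, A'. After: A=4 B=0 C=0 D=4 ZF=1 PC=4
Step 5: PC=4 exec 'ADD D, 3'. After: A=4 B=0 C=0 D=7 ZF=0 PC=5
Step 6: PC=5 exec 'SUB A, 1'. After: A=3 B=0 C=0 D=7 ZF=0 PC=6
Step 7: PC=6 exec 'JNZ 2'. After: A=3 B=0 C=0 D=7 ZF=0 PC=2
Step 8: PC=2 exec 'SUB B, D'. After: A=3 B=-7 C=0 D=7 ZF=0 PC=3
Step 9: PC=3 exec 'MOV D, A'. After: A=3 B=-7 C=0 D=3 ZF=0 PC=4
Step 10: PC=4 exec 'ADD D, 3'. After: A=3 B=-7 C=0 D=6 ZF=0 PC=5
Step 11: PC=5 exec 'SUB A, 1'. After: A=2 B=-7 C=0 D=6 ZF=0 PC=6
Step 12: PC=6 exec 'JNZ 2'. After: A=2 B=-7 C=0 D=6 ZF=0 PC=2
Step 13: PC=2 exec 'SUB B, D'. After: A=2 B=-13 C=0 D=6 ZF=0 PC=3
Step 14: PC=3 exec 'MOV D, A'. After: A=2 B=-13 C=0 D=2 ZF=0 PC=4
Step 15: PC=4 exec 'ADD D, 3'. After: A=2 B=-13 C=0 D=5 ZF=0 PC=5
Step 16: PC=5 exec 'SUB A, 1'. After: A=1 B=-13 C=0 D=5 ZF=0 PC=6
Step 17: PC=6 exec 'JNZ 2'. After: A=1 B=-13 C=0 D=5 ZF=0 PC=2
Step 18: PC=2 exec 'SUB B, D'. After: A=1 B=-18 C=0 D=5 ZF=0 PC=3
Step 19: PC=3 exec 'MOV D, A'. After: A=1 B=-18 C=0 D=1 ZF=0 PC=4
Step 20: PC=4 exec 'ADD D, 3'. After: A=1 B=-18 C=0 D=4 ZF=0 PC=5
Step 21: PC=5 exec 'SUB A, 1'. After: A=0 B=-18 C=0 D=4 ZF=1 PC=6
Step 22: PC=6 exec 'JNZ 2'. After: A=0 B=-18 C=0 D=4 ZF=1 PC=7
Step 23: PC=7 exec 'ADD D, 3'. After: A=0 B=-18 C=0 D=7 ZF=0 PC=8
Step 24: PC=8 exec 'MOV D, 2'. After: A=0 B=-18 C=0 D=2 ZF=0 PC=9
Step 25: PC=9 exec 'MOV A, 1'. After: A=1 B=-18 C=0 D=2 ZF=0 PC=10
Step 26: PC=10 exec 'MOV A, 4'. After: A=4 B=-18 C=0 D=2 ZF=0 PC=11
Step 27: PC=11 exec 'HALT'. After: A=4 B=-18 C=0 D=2 ZF=0 PC=11 HALTED
Total instructions executed: 27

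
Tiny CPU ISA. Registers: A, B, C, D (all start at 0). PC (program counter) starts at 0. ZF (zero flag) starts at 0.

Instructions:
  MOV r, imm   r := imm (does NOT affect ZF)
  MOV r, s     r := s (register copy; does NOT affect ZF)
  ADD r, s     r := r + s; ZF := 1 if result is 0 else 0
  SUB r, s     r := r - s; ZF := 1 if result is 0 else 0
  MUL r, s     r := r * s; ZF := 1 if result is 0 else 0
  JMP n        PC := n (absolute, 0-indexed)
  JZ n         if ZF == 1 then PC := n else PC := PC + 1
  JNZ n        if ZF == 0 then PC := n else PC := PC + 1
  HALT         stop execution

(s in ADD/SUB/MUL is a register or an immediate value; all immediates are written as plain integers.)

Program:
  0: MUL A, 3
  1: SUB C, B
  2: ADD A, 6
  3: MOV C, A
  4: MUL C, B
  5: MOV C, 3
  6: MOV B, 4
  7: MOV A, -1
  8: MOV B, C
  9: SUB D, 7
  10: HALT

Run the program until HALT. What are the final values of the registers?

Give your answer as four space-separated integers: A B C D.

Answer: -1 3 3 -7

Derivation:
Step 1: PC=0 exec 'MUL A, 3'. After: A=0 B=0 C=0 D=0 ZF=1 PC=1
Step 2: PC=1 exec 'SUB C, B'. After: A=0 B=0 C=0 D=0 ZF=1 PC=2
Step 3: PC=2 exec 'ADD A, 6'. After: A=6 B=0 C=0 D=0 ZF=0 PC=3
Step 4: PC=3 exec 'MOV C, A'. After: A=6 B=0 C=6 D=0 ZF=0 PC=4
Step 5: PC=4 exec 'MUL C, B'. After: A=6 B=0 C=0 D=0 ZF=1 PC=5
Step 6: PC=5 exec 'MOV C, 3'. After: A=6 B=0 C=3 D=0 ZF=1 PC=6
Step 7: PC=6 exec 'MOV B, 4'. After: A=6 B=4 C=3 D=0 ZF=1 PC=7
Step 8: PC=7 exec 'MOV A, -1'. After: A=-1 B=4 C=3 D=0 ZF=1 PC=8
Step 9: PC=8 exec 'MOV B, C'. After: A=-1 B=3 C=3 D=0 ZF=1 PC=9
Step 10: PC=9 exec 'SUB D, 7'. After: A=-1 B=3 C=3 D=-7 ZF=0 PC=10
Step 11: PC=10 exec 'HALT'. After: A=-1 B=3 C=3 D=-7 ZF=0 PC=10 HALTED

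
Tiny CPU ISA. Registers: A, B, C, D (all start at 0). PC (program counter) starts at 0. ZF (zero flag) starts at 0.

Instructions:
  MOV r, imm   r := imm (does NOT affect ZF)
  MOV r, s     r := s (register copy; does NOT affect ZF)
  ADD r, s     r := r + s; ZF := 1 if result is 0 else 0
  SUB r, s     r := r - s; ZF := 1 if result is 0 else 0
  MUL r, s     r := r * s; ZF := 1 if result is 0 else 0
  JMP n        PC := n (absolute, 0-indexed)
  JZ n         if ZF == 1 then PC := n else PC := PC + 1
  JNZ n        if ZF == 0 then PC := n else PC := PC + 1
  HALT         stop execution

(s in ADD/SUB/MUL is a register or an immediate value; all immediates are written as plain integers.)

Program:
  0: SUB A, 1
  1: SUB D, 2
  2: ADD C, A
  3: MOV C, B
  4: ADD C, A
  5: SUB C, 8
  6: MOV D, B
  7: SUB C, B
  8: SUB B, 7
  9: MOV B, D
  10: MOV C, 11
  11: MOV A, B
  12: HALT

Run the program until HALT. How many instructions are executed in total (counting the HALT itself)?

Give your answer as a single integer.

Step 1: PC=0 exec 'SUB A, 1'. After: A=-1 B=0 C=0 D=0 ZF=0 PC=1
Step 2: PC=1 exec 'SUB D, 2'. After: A=-1 B=0 C=0 D=-2 ZF=0 PC=2
Step 3: PC=2 exec 'ADD C, A'. After: A=-1 B=0 C=-1 D=-2 ZF=0 PC=3
Step 4: PC=3 exec 'MOV C, B'. After: A=-1 B=0 C=0 D=-2 ZF=0 PC=4
Step 5: PC=4 exec 'ADD C, A'. After: A=-1 B=0 C=-1 D=-2 ZF=0 PC=5
Step 6: PC=5 exec 'SUB C, 8'. After: A=-1 B=0 C=-9 D=-2 ZF=0 PC=6
Step 7: PC=6 exec 'MOV D, B'. After: A=-1 B=0 C=-9 D=0 ZF=0 PC=7
Step 8: PC=7 exec 'SUB C, B'. After: A=-1 B=0 C=-9 D=0 ZF=0 PC=8
Step 9: PC=8 exec 'SUB B, 7'. After: A=-1 B=-7 C=-9 D=0 ZF=0 PC=9
Step 10: PC=9 exec 'MOV B, D'. After: A=-1 B=0 C=-9 D=0 ZF=0 PC=10
Step 11: PC=10 exec 'MOV C, 11'. After: A=-1 B=0 C=11 D=0 ZF=0 PC=11
Step 12: PC=11 exec 'MOV A, B'. After: A=0 B=0 C=11 D=0 ZF=0 PC=12
Step 13: PC=12 exec 'HALT'. After: A=0 B=0 C=11 D=0 ZF=0 PC=12 HALTED
Total instructions executed: 13

Answer: 13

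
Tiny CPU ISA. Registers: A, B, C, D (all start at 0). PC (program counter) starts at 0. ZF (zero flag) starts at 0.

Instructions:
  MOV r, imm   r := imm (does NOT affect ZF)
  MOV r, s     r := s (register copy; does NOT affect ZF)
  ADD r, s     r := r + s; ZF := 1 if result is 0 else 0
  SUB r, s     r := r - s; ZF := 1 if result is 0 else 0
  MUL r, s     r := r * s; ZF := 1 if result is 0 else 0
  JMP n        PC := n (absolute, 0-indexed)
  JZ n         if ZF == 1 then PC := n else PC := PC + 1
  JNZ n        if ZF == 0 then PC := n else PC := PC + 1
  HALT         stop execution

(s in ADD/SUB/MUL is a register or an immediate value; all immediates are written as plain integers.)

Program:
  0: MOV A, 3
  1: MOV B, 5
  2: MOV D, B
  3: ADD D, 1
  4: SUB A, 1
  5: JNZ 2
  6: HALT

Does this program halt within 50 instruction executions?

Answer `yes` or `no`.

Step 1: PC=0 exec 'MOV A, 3'. After: A=3 B=0 C=0 D=0 ZF=0 PC=1
Step 2: PC=1 exec 'MOV B, 5'. After: A=3 B=5 C=0 D=0 ZF=0 PC=2
Step 3: PC=2 exec 'MOV D, B'. After: A=3 B=5 C=0 D=5 ZF=0 PC=3
Step 4: PC=3 exec 'ADD D, 1'. After: A=3 B=5 C=0 D=6 ZF=0 PC=4
Step 5: PC=4 exec 'SUB A, 1'. After: A=2 B=5 C=0 D=6 ZF=0 PC=5
Step 6: PC=5 exec 'JNZ 2'. After: A=2 B=5 C=0 D=6 ZF=0 PC=2
Step 7: PC=2 exec 'MOV D, B'. After: A=2 B=5 C=0 D=5 ZF=0 PC=3
Step 8: PC=3 exec 'ADD D, 1'. After: A=2 B=5 C=0 D=6 ZF=0 PC=4
Step 9: PC=4 exec 'SUB A, 1'. After: A=1 B=5 C=0 D=6 ZF=0 PC=5
Step 10: PC=5 exec 'JNZ 2'. After: A=1 B=5 C=0 D=6 ZF=0 PC=2
Step 11: PC=2 exec 'MOV D, B'. After: A=1 B=5 C=0 D=5 ZF=0 PC=3
Step 12: PC=3 exec 'ADD D, 1'. After: A=1 B=5 C=0 D=6 ZF=0 PC=4
Step 13: PC=4 exec 'SUB A, 1'. After: A=0 B=5 C=0 D=6 ZF=1 PC=5
Step 14: PC=5 exec 'JNZ 2'. After: A=0 B=5 C=0 D=6 ZF=1 PC=6
Step 15: PC=6 exec 'HALT'. After: A=0 B=5 C=0 D=6 ZF=1 PC=6 HALTED

Answer: yes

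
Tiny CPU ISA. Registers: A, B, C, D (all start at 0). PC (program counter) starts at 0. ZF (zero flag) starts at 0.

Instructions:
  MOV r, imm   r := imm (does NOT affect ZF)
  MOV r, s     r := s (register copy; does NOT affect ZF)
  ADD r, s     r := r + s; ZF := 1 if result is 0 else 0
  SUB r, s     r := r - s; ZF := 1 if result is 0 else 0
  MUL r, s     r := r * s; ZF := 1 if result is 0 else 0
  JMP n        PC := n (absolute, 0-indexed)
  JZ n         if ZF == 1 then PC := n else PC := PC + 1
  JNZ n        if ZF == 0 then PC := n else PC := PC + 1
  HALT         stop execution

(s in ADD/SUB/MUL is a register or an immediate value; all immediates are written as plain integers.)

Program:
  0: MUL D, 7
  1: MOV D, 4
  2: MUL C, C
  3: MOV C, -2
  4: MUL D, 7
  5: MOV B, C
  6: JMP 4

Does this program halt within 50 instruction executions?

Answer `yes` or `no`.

Step 1: PC=0 exec 'MUL D, 7'. After: A=0 B=0 C=0 D=0 ZF=1 PC=1
Step 2: PC=1 exec 'MOV D, 4'. After: A=0 B=0 C=0 D=4 ZF=1 PC=2
Step 3: PC=2 exec 'MUL C, C'. After: A=0 B=0 C=0 D=4 ZF=1 PC=3
Step 4: PC=3 exec 'MOV C, -2'. After: A=0 B=0 C=-2 D=4 ZF=1 PC=4
Step 5: PC=4 exec 'MUL D, 7'. After: A=0 B=0 C=-2 D=28 ZF=0 PC=5
Step 6: PC=5 exec 'MOV B, C'. After: A=0 B=-2 C=-2 D=28 ZF=0 PC=6
Step 7: PC=6 exec 'JMP 4'. After: A=0 B=-2 C=-2 D=28 ZF=0 PC=4
Step 8: PC=4 exec 'MUL D, 7'. After: A=0 B=-2 C=-2 D=196 ZF=0 PC=5
Step 9: PC=5 exec 'MOV B, C'. After: A=0 B=-2 C=-2 D=196 ZF=0 PC=6
Step 10: PC=6 exec 'JMP 4'. After: A=0 B=-2 C=-2 D=196 ZF=0 PC=4
Step 11: PC=4 exec 'MUL D, 7'. After: A=0 B=-2 C=-2 D=1372 ZF=0 PC=5
Step 12: PC=5 exec 'MOV B, C'. After: A=0 B=-2 C=-2 D=1372 ZF=0 PC=6
Step 13: PC=6 exec 'JMP 4'. After: A=0 B=-2 C=-2 D=1372 ZF=0 PC=4
Step 14: PC=4 exec 'MUL D, 7'. After: A=0 B=-2 C=-2 D=9604 ZF=0 PC=5
Step 15: PC=5 exec 'MOV B, C'. After: A=0 B=-2 C=-2 D=9604 ZF=0 PC=6
After 50 steps: not halted. PC revisits the same instructions with no path to HALT; will never halt.

Answer: no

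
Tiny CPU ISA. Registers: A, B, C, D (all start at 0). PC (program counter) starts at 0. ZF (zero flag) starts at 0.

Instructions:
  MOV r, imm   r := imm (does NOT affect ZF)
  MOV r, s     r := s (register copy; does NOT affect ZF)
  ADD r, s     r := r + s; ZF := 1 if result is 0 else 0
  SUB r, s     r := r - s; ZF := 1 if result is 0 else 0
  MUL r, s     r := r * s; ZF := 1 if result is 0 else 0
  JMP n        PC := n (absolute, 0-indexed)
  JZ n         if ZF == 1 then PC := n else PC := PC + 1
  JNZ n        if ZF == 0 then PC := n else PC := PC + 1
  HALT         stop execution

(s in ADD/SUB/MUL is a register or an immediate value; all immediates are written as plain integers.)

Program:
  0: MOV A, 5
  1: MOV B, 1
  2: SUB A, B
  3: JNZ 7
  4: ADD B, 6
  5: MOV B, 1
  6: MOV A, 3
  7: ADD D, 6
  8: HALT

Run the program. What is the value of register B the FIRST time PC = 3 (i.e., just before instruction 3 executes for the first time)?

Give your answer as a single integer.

Step 1: PC=0 exec 'MOV A, 5'. After: A=5 B=0 C=0 D=0 ZF=0 PC=1
Step 2: PC=1 exec 'MOV B, 1'. After: A=5 B=1 C=0 D=0 ZF=0 PC=2
Step 3: PC=2 exec 'SUB A, B'. After: A=4 B=1 C=0 D=0 ZF=0 PC=3
First time PC=3: B=1

1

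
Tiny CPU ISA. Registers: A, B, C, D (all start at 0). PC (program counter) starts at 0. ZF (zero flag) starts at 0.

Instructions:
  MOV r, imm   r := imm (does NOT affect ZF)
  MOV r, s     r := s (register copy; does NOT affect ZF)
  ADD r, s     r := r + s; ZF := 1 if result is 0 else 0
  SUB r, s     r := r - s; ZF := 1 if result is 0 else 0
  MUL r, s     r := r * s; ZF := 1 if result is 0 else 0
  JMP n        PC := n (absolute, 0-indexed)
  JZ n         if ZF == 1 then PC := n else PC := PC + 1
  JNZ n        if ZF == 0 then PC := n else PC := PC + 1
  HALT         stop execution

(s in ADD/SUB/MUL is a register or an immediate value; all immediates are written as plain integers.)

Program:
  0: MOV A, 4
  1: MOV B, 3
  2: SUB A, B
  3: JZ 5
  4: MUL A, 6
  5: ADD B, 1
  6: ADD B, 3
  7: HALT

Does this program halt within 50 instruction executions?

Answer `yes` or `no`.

Answer: yes

Derivation:
Step 1: PC=0 exec 'MOV A, 4'. After: A=4 B=0 C=0 D=0 ZF=0 PC=1
Step 2: PC=1 exec 'MOV B, 3'. After: A=4 B=3 C=0 D=0 ZF=0 PC=2
Step 3: PC=2 exec 'SUB A, B'. After: A=1 B=3 C=0 D=0 ZF=0 PC=3
Step 4: PC=3 exec 'JZ 5'. After: A=1 B=3 C=0 D=0 ZF=0 PC=4
Step 5: PC=4 exec 'MUL A, 6'. After: A=6 B=3 C=0 D=0 ZF=0 PC=5
Step 6: PC=5 exec 'ADD B, 1'. After: A=6 B=4 C=0 D=0 ZF=0 PC=6
Step 7: PC=6 exec 'ADD B, 3'. After: A=6 B=7 C=0 D=0 ZF=0 PC=7
Step 8: PC=7 exec 'HALT'. After: A=6 B=7 C=0 D=0 ZF=0 PC=7 HALTED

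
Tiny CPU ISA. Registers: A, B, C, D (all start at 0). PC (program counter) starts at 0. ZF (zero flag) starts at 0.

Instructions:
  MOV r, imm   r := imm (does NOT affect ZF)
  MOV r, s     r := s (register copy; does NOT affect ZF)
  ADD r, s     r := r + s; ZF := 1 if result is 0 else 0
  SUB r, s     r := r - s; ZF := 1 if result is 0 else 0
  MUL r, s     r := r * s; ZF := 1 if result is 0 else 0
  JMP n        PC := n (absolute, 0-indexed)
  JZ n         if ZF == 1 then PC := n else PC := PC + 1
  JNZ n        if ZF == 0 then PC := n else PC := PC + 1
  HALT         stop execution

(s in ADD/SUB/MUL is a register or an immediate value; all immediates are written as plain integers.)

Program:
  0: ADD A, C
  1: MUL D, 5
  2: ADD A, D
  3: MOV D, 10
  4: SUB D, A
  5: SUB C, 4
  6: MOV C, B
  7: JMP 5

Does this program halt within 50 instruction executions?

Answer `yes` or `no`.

Step 1: PC=0 exec 'ADD A, C'. After: A=0 B=0 C=0 D=0 ZF=1 PC=1
Step 2: PC=1 exec 'MUL D, 5'. After: A=0 B=0 C=0 D=0 ZF=1 PC=2
Step 3: PC=2 exec 'ADD A, D'. After: A=0 B=0 C=0 D=0 ZF=1 PC=3
Step 4: PC=3 exec 'MOV D, 10'. After: A=0 B=0 C=0 D=10 ZF=1 PC=4
Step 5: PC=4 exec 'SUB D, A'. After: A=0 B=0 C=0 D=10 ZF=0 PC=5
Step 6: PC=5 exec 'SUB C, 4'. After: A=0 B=0 C=-4 D=10 ZF=0 PC=6
Step 7: PC=6 exec 'MOV C, B'. After: A=0 B=0 C=0 D=10 ZF=0 PC=7
Step 8: PC=7 exec 'JMP 5'. After: A=0 B=0 C=0 D=10 ZF=0 PC=5
State after step 8 equals state after step 5: the program is in a cycle of length 3 and will never halt.

Answer: no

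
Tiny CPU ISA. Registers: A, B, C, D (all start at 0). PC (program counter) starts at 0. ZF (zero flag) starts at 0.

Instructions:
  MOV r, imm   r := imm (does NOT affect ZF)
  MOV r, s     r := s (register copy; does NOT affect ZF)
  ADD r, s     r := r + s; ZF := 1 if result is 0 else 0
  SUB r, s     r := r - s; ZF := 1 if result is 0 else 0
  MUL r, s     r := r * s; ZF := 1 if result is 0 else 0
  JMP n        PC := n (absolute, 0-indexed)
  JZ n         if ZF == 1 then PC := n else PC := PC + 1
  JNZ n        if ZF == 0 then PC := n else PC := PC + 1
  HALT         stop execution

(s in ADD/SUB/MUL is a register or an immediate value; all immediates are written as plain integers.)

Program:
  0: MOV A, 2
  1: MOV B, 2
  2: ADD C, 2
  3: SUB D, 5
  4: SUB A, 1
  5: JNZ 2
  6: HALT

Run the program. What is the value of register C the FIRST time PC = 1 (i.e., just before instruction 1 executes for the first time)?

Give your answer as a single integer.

Step 1: PC=0 exec 'MOV A, 2'. After: A=2 B=0 C=0 D=0 ZF=0 PC=1
First time PC=1: C=0

0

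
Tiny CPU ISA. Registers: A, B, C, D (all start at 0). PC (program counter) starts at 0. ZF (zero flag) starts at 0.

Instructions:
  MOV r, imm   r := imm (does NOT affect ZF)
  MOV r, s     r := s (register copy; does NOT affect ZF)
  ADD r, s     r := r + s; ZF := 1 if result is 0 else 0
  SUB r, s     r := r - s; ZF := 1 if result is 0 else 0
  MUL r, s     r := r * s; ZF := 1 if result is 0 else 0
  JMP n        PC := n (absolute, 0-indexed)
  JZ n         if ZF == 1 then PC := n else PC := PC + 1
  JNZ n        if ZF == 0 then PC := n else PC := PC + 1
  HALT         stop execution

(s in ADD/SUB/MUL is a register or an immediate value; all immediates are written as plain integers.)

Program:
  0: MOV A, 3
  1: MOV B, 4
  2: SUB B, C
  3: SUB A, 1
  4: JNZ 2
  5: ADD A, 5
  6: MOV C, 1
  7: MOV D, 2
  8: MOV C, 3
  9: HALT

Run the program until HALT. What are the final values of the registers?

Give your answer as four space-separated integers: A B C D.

Answer: 5 4 3 2

Derivation:
Step 1: PC=0 exec 'MOV A, 3'. After: A=3 B=0 C=0 D=0 ZF=0 PC=1
Step 2: PC=1 exec 'MOV B, 4'. After: A=3 B=4 C=0 D=0 ZF=0 PC=2
Step 3: PC=2 exec 'SUB B, C'. After: A=3 B=4 C=0 D=0 ZF=0 PC=3
Step 4: PC=3 exec 'SUB A, 1'. After: A=2 B=4 C=0 D=0 ZF=0 PC=4
Step 5: PC=4 exec 'JNZ 2'. After: A=2 B=4 C=0 D=0 ZF=0 PC=2
Step 6: PC=2 exec 'SUB B, C'. After: A=2 B=4 C=0 D=0 ZF=0 PC=3
Step 7: PC=3 exec 'SUB A, 1'. After: A=1 B=4 C=0 D=0 ZF=0 PC=4
Step 8: PC=4 exec 'JNZ 2'. After: A=1 B=4 C=0 D=0 ZF=0 PC=2
Step 9: PC=2 exec 'SUB B, C'. After: A=1 B=4 C=0 D=0 ZF=0 PC=3
Step 10: PC=3 exec 'SUB A, 1'. After: A=0 B=4 C=0 D=0 ZF=1 PC=4
Step 11: PC=4 exec 'JNZ 2'. After: A=0 B=4 C=0 D=0 ZF=1 PC=5
Step 12: PC=5 exec 'ADD A, 5'. After: A=5 B=4 C=0 D=0 ZF=0 PC=6
Step 13: PC=6 exec 'MOV C, 1'. After: A=5 B=4 C=1 D=0 ZF=0 PC=7
Step 14: PC=7 exec 'MOV D, 2'. After: A=5 B=4 C=1 D=2 ZF=0 PC=8
Step 15: PC=8 exec 'MOV C, 3'. After: A=5 B=4 C=3 D=2 ZF=0 PC=9
Step 16: PC=9 exec 'HALT'. After: A=5 B=4 C=3 D=2 ZF=0 PC=9 HALTED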